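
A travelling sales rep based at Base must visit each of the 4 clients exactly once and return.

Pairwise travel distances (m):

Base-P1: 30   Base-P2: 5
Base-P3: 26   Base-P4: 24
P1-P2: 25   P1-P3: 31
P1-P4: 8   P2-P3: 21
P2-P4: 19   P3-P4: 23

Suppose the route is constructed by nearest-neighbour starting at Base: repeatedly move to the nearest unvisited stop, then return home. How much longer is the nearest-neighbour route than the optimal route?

From Base: P2=5, P4=24, P3=26, P1=30 → choose P2 (5).
From P2: P4=19, P3=21, P1=25 → choose P4 (19).
From P4: P1=8, P3=23 → choose P1 (8).
From P1: P3=31 → choose P3 (31).
NN route Base → P2 → P4 → P1 → P3 → Base costs 89.
Optimal: Base → P1 → P4 → P3 → P2 → Base costs 87 (by enumerating all 12 distinct tours).
Excess = 89 − 87 = 2.

Excess over optimum: 2 m.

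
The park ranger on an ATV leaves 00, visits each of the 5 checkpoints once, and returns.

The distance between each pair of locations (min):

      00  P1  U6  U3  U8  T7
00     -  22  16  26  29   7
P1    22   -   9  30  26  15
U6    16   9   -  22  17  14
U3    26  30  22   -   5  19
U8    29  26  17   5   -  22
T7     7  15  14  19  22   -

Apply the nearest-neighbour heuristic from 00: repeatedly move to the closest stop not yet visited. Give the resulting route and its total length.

Total distance 87 min via the nearest-neighbour route 00 → T7 → U6 → P1 → U8 → U3 → 00.

00 → [T7:7 / U6:16 / P1:22 / U3:26 / U8:29] → T7 (7)
T7 → [U6:14 / P1:15 / U3:19 / U8:22] → U6 (14)
U6 → [P1:9 / U8:17 / U3:22] → P1 (9)
P1 → [U8:26 / U3:30] → U8 (26)
U8 → [U3:5] → U3 (5)
Return U3→00: 26.
Total = 7 + 14 + 9 + 26 + 5 + 26 = 87.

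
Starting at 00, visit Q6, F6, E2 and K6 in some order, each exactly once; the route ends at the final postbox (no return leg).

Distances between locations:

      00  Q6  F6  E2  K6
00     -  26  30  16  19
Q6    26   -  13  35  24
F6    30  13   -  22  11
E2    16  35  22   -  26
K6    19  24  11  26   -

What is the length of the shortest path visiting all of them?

There are 4! = 24 possible orderings.
00 → Q6 → F6 → E2 → K6: 26+13+22+26 = 87
00 → Q6 → F6 → K6 → E2: 26+13+11+26 = 76
00 → Q6 → E2 → F6 → K6: 26+35+22+11 = 94
00 → Q6 → E2 → K6 → F6: 26+35+26+11 = 98
00 → Q6 → K6 → F6 → E2: 26+24+11+22 = 83
00 → Q6 → K6 → E2 → F6: 26+24+26+22 = 98
00 → F6 → Q6 → E2 → K6: 30+13+35+26 = 104
00 → F6 → Q6 → K6 → E2: 30+13+24+26 = 93
00 → F6 → E2 → Q6 → K6: 30+22+35+24 = 111
00 → F6 → E2 → K6 → Q6: 30+22+26+24 = 102
00 → F6 → K6 → Q6 → E2: 30+11+24+35 = 100
00 → F6 → K6 → E2 → Q6: 30+11+26+35 = 102
00 → E2 → Q6 → F6 → K6: 16+35+13+11 = 75
00 → E2 → Q6 → K6 → F6: 16+35+24+11 = 86
… (10 more)
00 → E2 → K6 → F6 → Q6: 16+26+11+13 = 66  ← best
The minimum is 66.
One shortest path: 00 → E2 → K6 → F6 → Q6.

66 — the minimum one-way total.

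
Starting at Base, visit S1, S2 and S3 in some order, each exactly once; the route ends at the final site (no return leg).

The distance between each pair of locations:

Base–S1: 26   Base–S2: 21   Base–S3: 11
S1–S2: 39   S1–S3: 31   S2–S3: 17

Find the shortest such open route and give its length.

67 — the minimum one-way total.

There are 3! = 6 possible orderings.
Base→S1→S2→S3: 26+39+17 = 82
Base→S1→S3→S2: 26+31+17 = 74
Base→S2→S1→S3: 21+39+31 = 91
Base→S2→S3→S1: 21+17+31 = 69
Base→S3→S1→S2: 11+31+39 = 81
Base→S3→S2→S1: 11+17+39 = 67
The minimum is 67.
One shortest path: Base → S3 → S2 → S1.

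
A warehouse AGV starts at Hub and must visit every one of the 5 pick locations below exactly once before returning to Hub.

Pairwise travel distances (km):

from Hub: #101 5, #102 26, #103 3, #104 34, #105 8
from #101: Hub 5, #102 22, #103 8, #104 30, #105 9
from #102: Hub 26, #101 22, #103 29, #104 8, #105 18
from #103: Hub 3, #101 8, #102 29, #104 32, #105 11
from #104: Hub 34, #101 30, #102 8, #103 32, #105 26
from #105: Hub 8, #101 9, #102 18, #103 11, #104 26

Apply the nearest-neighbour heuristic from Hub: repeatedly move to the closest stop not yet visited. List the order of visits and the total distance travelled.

Hub → [#103:3 / #101:5 / #105:8 / #102:26 / #104:34] → #103 (3)
#103 → [#101:8 / #105:11 / #102:29 / #104:32] → #101 (8)
#101 → [#105:9 / #102:22 / #104:30] → #105 (9)
#105 → [#102:18 / #104:26] → #102 (18)
#102 → [#104:8] → #104 (8)
Return #104→Hub: 34.
Total = 3 + 8 + 9 + 18 + 8 + 34 = 80.

80 km along Hub → #103 → #101 → #105 → #102 → #104 → Hub.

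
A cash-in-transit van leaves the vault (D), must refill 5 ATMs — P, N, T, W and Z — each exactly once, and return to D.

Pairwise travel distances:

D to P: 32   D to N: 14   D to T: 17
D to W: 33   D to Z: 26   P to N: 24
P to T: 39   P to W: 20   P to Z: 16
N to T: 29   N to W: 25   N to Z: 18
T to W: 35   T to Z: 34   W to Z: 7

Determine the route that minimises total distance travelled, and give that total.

113 — the shortest possible round trip.

There are 60 distinct closed tours to check (reversals are equivalent).
D - P - N - T - W - Z - D: 32+24+29+35+7+26 = 153
D - P - N - T - Z - W - D: 32+24+29+34+7+33 = 159
D - P - N - W - T - Z - D: 32+24+25+35+34+26 = 176
D - P - N - W - Z - T - D: 32+24+25+7+34+17 = 139
D - P - N - Z - T - W - D: 32+24+18+34+35+33 = 176
D - P - N - Z - W - T - D: 32+24+18+7+35+17 = 133
D - P - T - N - W - Z - D: 32+39+29+25+7+26 = 158
D - P - T - N - Z - W - D: 32+39+29+18+7+33 = 158
D - P - T - W - N - Z - D: 32+39+35+25+18+26 = 175
D - P - T - W - Z - N - D: 32+39+35+7+18+14 = 145
D - P - T - Z - N - W - D: 32+39+34+18+25+33 = 181
D - P - T - Z - W - N - D: 32+39+34+7+25+14 = 151
D - P - W - N - T - Z - D: 32+20+25+29+34+26 = 166
D - P - W - N - Z - T - D: 32+20+25+18+34+17 = 146
… (46 more)
D - N - P - Z - W - T - D: 14+24+16+7+35+17 = 113  ← best
The minimum is 113.
One optimal route: D → N → P → Z → W → T → D (or its reverse).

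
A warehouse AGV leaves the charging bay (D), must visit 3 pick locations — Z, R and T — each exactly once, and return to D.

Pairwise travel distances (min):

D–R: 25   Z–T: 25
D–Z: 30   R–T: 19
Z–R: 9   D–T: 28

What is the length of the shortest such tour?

There are 3 distinct closed tours to check (reversals are equivalent).
D - Z - R - T - D: 30+9+19+28 = 86
D - Z - T - R - D: 30+25+19+25 = 99
D - R - Z - T - D: 25+9+25+28 = 87
The minimum is 86.
One optimal route: D → Z → R → T → D (or its reverse).

Minimum total distance: 86 min.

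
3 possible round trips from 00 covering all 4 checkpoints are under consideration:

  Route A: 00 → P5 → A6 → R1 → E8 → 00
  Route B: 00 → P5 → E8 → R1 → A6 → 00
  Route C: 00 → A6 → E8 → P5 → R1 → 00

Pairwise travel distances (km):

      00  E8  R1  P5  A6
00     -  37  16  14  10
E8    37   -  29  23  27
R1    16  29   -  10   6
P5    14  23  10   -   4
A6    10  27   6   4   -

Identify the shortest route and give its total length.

Shortest is Route B, total 82 km.

Route A: 14 + 4 + 6 + 29 + 37 = 90
Route B: 14 + 23 + 29 + 6 + 10 = 82
Route C: 10 + 27 + 23 + 10 + 16 = 86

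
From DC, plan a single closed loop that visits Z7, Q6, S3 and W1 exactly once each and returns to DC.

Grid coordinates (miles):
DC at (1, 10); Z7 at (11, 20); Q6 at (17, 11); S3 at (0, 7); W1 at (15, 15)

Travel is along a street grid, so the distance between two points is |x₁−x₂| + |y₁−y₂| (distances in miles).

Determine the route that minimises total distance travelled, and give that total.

Shortest round trip = 60 miles.

DC-Z7-Q6-S3-W1-DC: 20+15+21+23+19 = 98
DC-Z7-Q6-W1-S3-DC: 20+15+6+23+4 = 68
DC-Z7-S3-Q6-W1-DC: 20+24+21+6+19 = 90
DC-Z7-S3-W1-Q6-DC: 20+24+23+6+17 = 90
DC-Z7-W1-Q6-S3-DC: 20+9+6+21+4 = 60
DC-Z7-W1-S3-Q6-DC: 20+9+23+21+17 = 90
DC-Q6-Z7-S3-W1-DC: 17+15+24+23+19 = 98
DC-Q6-Z7-W1-S3-DC: 17+15+9+23+4 = 68
DC-Q6-S3-Z7-W1-DC: 17+21+24+9+19 = 90
DC-Q6-W1-Z7-S3-DC: 17+6+9+24+4 = 60
DC-S3-Z7-Q6-W1-DC: 4+24+15+6+19 = 68
DC-S3-Q6-Z7-W1-DC: 4+21+15+9+19 = 68
The minimum is 60.
One optimal route: DC → Z7 → W1 → Q6 → S3 → DC (or its reverse).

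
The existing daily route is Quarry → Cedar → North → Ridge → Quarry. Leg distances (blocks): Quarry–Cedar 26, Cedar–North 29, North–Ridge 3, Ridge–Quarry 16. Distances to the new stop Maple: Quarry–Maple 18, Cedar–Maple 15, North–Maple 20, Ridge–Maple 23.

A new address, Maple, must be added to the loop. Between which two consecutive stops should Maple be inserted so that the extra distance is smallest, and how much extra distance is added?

Insertion cost between consecutive stops i–j is d(i,Maple) + d(Maple,j) − d(i,j):
  between Quarry and Cedar: 18 + 15 − 26 = 7
  between Cedar and North: 15 + 20 − 29 = 6
  between North and Ridge: 20 + 23 − 3 = 40
  between Ridge and Quarry: 23 + 18 − 16 = 25
Cheapest insertion is between Cedar and North, adding 6.
New total = 74 + 6 = 80.

Adding 6 blocks by placing Maple on the Cedar–North leg.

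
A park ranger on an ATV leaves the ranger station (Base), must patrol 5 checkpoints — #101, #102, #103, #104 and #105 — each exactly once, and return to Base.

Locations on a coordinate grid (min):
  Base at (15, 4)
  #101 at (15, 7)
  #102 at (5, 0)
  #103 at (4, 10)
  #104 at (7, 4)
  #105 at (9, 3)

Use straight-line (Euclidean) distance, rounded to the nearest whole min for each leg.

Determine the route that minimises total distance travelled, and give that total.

36 min — the shortest possible round trip.

Base→#101→#102→#103→#104→#105→Base: 3+12+10+7+2+6 = 40
Base→#101→#102→#103→#105→#104→Base: 3+12+10+9+2+8 = 44
Base→#101→#102→#104→#103→#105→Base: 3+12+4+7+9+6 = 41
Base→#101→#102→#104→#105→#103→Base: 3+12+4+2+9+13 = 43
Base→#101→#102→#105→#103→#104→Base: 3+12+5+9+7+8 = 44
Base→#101→#102→#105→#104→#103→Base: 3+12+5+2+7+13 = 42
Base→#101→#103→#102→#104→#105→Base: 3+11+10+4+2+6 = 36
Base→#101→#103→#102→#105→#104→Base: 3+11+10+5+2+8 = 39
Base→#101→#103→#104→#102→#105→Base: 3+11+7+4+5+6 = 36
Base→#101→#103→#104→#105→#102→Base: 3+11+7+2+5+11 = 39
Base→#101→#103→#105→#102→#104→Base: 3+11+9+5+4+8 = 40
Base→#101→#103→#105→#104→#102→Base: 3+11+9+2+4+11 = 40
Base→#101→#104→#102→#103→#105→Base: 3+9+4+10+9+6 = 41
Base→#101→#104→#102→#105→#103→Base: 3+9+4+5+9+13 = 43
… (46 more)
The minimum is 36.
One optimal route: Base → #101 → #103 → #102 → #104 → #105 → Base (or its reverse).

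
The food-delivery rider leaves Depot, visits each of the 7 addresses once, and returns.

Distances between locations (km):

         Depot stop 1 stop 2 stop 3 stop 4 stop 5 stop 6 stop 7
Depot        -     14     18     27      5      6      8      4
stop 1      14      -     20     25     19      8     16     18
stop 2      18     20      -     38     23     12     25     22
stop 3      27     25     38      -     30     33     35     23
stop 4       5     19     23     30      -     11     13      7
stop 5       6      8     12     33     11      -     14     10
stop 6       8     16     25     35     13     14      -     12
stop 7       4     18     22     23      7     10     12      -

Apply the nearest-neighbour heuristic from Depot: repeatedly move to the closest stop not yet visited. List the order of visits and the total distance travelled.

136 km along Depot → stop 7 → stop 4 → stop 5 → stop 1 → stop 6 → stop 2 → stop 3 → Depot.

From Depot: distances to unvisited — stop 7=4, stop 4=5, stop 5=6, stop 6=8, stop 1=14, stop 2=18, stop 3=27. Nearest is stop 7 (4).
From stop 7: distances to unvisited — stop 4=7, stop 5=10, stop 6=12, stop 1=18, stop 2=22, stop 3=23. Nearest is stop 4 (7).
From stop 4: distances to unvisited — stop 5=11, stop 6=13, stop 1=19, stop 2=23, stop 3=30. Nearest is stop 5 (11).
From stop 5: distances to unvisited — stop 1=8, stop 2=12, stop 6=14, stop 3=33. Nearest is stop 1 (8).
From stop 1: distances to unvisited — stop 6=16, stop 2=20, stop 3=25. Nearest is stop 6 (16).
From stop 6: distances to unvisited — stop 2=25, stop 3=35. Nearest is stop 2 (25).
From stop 2: distances to unvisited — stop 3=38. Nearest is stop 3 (38).
Return stop 3→Depot: 27.
Total = 4 + 7 + 11 + 8 + 16 + 25 + 38 + 27 = 136.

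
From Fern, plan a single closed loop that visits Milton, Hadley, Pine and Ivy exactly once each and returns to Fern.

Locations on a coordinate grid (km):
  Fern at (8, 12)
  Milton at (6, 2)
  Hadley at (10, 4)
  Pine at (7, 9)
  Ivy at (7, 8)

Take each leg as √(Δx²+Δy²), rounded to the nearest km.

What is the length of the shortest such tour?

22 km — the shortest possible round trip.

With 4 stops there are 4!/2 = 12 distinct round trips (a route and its reverse cost the same).
Fern→Milton→Hadley→Pine→Ivy→Fern: 10+4+6+1+4 = 25
Fern→Milton→Hadley→Ivy→Pine→Fern: 10+4+5+1+3 = 23
Fern→Milton→Pine→Hadley→Ivy→Fern: 10+7+6+5+4 = 32
Fern→Milton→Pine→Ivy→Hadley→Fern: 10+7+1+5+8 = 31
Fern→Milton→Ivy→Hadley→Pine→Fern: 10+6+5+6+3 = 30
Fern→Milton→Ivy→Pine→Hadley→Fern: 10+6+1+6+8 = 31
Fern→Hadley→Milton→Pine→Ivy→Fern: 8+4+7+1+4 = 24
Fern→Hadley→Milton→Ivy→Pine→Fern: 8+4+6+1+3 = 22
Fern→Hadley→Pine→Milton→Ivy→Fern: 8+6+7+6+4 = 31
Fern→Hadley→Ivy→Milton→Pine→Fern: 8+5+6+7+3 = 29
Fern→Pine→Milton→Hadley→Ivy→Fern: 3+7+4+5+4 = 23
Fern→Pine→Hadley→Milton→Ivy→Fern: 3+6+4+6+4 = 23
The minimum is 22.
One optimal route: Fern → Hadley → Milton → Ivy → Pine → Fern (or its reverse).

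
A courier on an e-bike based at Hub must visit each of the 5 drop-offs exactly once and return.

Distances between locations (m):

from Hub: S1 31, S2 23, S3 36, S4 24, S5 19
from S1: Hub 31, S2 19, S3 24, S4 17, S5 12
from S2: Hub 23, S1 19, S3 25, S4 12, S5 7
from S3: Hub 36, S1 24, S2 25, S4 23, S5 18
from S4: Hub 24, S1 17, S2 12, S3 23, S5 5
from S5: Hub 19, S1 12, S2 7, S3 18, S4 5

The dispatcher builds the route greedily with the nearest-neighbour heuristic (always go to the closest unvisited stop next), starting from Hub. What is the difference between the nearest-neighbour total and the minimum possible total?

From Hub: S5=19, S2=23, S4=24, S1=31, S3=36 → choose S5 (19).
From S5: S4=5, S2=7, S1=12, S3=18 → choose S4 (5).
From S4: S2=12, S1=17, S3=23 → choose S2 (12).
From S2: S1=19, S3=25 → choose S1 (19).
From S1: S3=24 → choose S3 (24).
NN route Hub → S5 → S4 → S2 → S1 → S3 → Hub costs 115.
Optimal: Hub → S2 → S4 → S5 → S1 → S3 → Hub costs 112 (by enumerating all 60 distinct tours).
Excess = 115 − 112 = 3.

Excess over optimum: 3 m.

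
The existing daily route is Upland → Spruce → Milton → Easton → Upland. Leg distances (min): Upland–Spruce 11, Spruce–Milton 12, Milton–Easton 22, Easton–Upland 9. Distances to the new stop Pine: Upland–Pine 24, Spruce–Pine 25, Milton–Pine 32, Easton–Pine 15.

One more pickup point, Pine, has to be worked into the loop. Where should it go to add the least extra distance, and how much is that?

Insertion cost between consecutive stops i–j is d(i,Pine) + d(Pine,j) − d(i,j):
  between Upland and Spruce: 24 + 25 − 11 = 38
  between Spruce and Milton: 25 + 32 − 12 = 45
  between Milton and Easton: 32 + 15 − 22 = 25
  between Easton and Upland: 15 + 24 − 9 = 30
Cheapest insertion is between Milton and Easton, adding 25.
New total = 54 + 25 = 79.

Minimum extra distance: 25 min, inserting Pine between Milton and Easton.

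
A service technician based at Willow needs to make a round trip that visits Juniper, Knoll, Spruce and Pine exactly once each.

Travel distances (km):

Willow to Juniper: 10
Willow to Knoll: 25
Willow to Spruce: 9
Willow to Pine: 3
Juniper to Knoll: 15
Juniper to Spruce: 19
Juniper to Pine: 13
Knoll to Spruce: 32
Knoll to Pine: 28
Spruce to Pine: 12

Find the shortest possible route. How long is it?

Shortest round trip = 72 km.

There are 12 distinct closed tours to check (reversals are equivalent).
Willow→Juniper→Knoll→Spruce→Pine→Willow: 10+15+32+12+3 = 72
Willow→Juniper→Knoll→Pine→Spruce→Willow: 10+15+28+12+9 = 74
Willow→Juniper→Spruce→Knoll→Pine→Willow: 10+19+32+28+3 = 92
Willow→Juniper→Spruce→Pine→Knoll→Willow: 10+19+12+28+25 = 94
Willow→Juniper→Pine→Knoll→Spruce→Willow: 10+13+28+32+9 = 92
Willow→Juniper→Pine→Spruce→Knoll→Willow: 10+13+12+32+25 = 92
Willow→Knoll→Juniper→Spruce→Pine→Willow: 25+15+19+12+3 = 74
Willow→Knoll→Juniper→Pine→Spruce→Willow: 25+15+13+12+9 = 74
Willow→Knoll→Spruce→Juniper→Pine→Willow: 25+32+19+13+3 = 92
Willow→Knoll→Pine→Juniper→Spruce→Willow: 25+28+13+19+9 = 94
Willow→Spruce→Juniper→Knoll→Pine→Willow: 9+19+15+28+3 = 74
Willow→Spruce→Knoll→Juniper→Pine→Willow: 9+32+15+13+3 = 72
The minimum is 72.
One optimal route: Willow → Juniper → Knoll → Spruce → Pine → Willow (or its reverse).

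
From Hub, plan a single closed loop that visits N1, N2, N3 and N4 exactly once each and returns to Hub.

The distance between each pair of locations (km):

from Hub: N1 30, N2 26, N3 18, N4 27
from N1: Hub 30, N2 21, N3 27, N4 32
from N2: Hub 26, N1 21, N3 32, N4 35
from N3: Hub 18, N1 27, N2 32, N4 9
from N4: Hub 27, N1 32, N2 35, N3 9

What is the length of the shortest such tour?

There are 12 distinct closed tours to check (reversals are equivalent).
Hub-N1-N2-N3-N4-Hub: 30+21+32+9+27 = 119
Hub-N1-N2-N4-N3-Hub: 30+21+35+9+18 = 113
Hub-N1-N3-N2-N4-Hub: 30+27+32+35+27 = 151
Hub-N1-N3-N4-N2-Hub: 30+27+9+35+26 = 127
Hub-N1-N4-N2-N3-Hub: 30+32+35+32+18 = 147
Hub-N1-N4-N3-N2-Hub: 30+32+9+32+26 = 129
Hub-N2-N1-N3-N4-Hub: 26+21+27+9+27 = 110
Hub-N2-N1-N4-N3-Hub: 26+21+32+9+18 = 106
Hub-N2-N3-N1-N4-Hub: 26+32+27+32+27 = 144
Hub-N2-N4-N1-N3-Hub: 26+35+32+27+18 = 138
Hub-N3-N1-N2-N4-Hub: 18+27+21+35+27 = 128
Hub-N3-N2-N1-N4-Hub: 18+32+21+32+27 = 130
The minimum is 106.
One optimal route: Hub → N2 → N1 → N4 → N3 → Hub (or its reverse).

Minimum total distance: 106 km.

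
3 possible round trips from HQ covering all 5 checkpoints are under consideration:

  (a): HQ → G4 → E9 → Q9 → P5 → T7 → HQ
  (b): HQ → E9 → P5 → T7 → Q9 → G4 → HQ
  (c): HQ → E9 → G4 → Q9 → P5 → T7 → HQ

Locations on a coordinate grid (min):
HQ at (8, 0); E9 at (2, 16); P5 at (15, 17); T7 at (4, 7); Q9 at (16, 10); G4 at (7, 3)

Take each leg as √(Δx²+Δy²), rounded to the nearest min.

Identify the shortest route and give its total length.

(a): 3 + 14 + 15 + 7 + 15 + 8 = 62
(b): 17 + 13 + 15 + 12 + 11 + 3 = 71
(c): 17 + 14 + 11 + 7 + 15 + 8 = 72

Shortest is (a), total 62 min.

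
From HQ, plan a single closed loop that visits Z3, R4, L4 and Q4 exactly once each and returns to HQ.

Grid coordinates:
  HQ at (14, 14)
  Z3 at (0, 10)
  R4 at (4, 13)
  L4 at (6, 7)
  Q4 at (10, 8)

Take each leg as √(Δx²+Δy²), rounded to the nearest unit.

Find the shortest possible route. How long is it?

With 4 stops there are 4!/2 = 12 distinct round trips (a route and its reverse cost the same).
HQ→Z3→R4→L4→Q4→HQ: 15+5+6+4+7 = 37
HQ→Z3→R4→Q4→L4→HQ: 15+5+8+4+11 = 43
HQ→Z3→L4→R4→Q4→HQ: 15+7+6+8+7 = 43
HQ→Z3→L4→Q4→R4→HQ: 15+7+4+8+10 = 44
HQ→Z3→Q4→R4→L4→HQ: 15+10+8+6+11 = 50
HQ→Z3→Q4→L4→R4→HQ: 15+10+4+6+10 = 45
HQ→R4→Z3→L4→Q4→HQ: 10+5+7+4+7 = 33
HQ→R4→Z3→Q4→L4→HQ: 10+5+10+4+11 = 40
HQ→R4→L4→Z3→Q4→HQ: 10+6+7+10+7 = 40
HQ→R4→Q4→Z3→L4→HQ: 10+8+10+7+11 = 46
HQ→L4→Z3→R4→Q4→HQ: 11+7+5+8+7 = 38
HQ→L4→R4→Z3→Q4→HQ: 11+6+5+10+7 = 39
The minimum is 33.
One optimal route: HQ → R4 → Z3 → L4 → Q4 → HQ (or its reverse).

Shortest round trip = 33.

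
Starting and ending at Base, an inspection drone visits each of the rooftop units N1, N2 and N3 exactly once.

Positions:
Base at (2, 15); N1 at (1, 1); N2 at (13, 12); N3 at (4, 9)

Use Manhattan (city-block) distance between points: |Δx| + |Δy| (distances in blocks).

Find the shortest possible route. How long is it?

Minimum total distance: 52 blocks.

Base-N1-N2-N3-Base: 15+23+12+8 = 58
Base-N1-N3-N2-Base: 15+11+12+14 = 52
Base-N2-N1-N3-Base: 14+23+11+8 = 56
The minimum is 52.
One optimal route: Base → N1 → N3 → N2 → Base (or its reverse).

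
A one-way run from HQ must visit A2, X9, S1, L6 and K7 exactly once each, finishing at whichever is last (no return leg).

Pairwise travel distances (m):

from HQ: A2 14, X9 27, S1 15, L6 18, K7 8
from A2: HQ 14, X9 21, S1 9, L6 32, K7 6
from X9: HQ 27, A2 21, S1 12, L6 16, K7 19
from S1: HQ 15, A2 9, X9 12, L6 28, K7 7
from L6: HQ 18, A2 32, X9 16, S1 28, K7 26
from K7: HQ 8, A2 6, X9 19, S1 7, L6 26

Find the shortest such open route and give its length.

There are 5! = 120 possible orderings.
HQ - A2 - X9 - S1 - L6 - K7: 14+21+12+28+26 = 101
HQ - A2 - X9 - S1 - K7 - L6: 14+21+12+7+26 = 80
HQ - A2 - X9 - L6 - S1 - K7: 14+21+16+28+7 = 86
HQ - A2 - X9 - L6 - K7 - S1: 14+21+16+26+7 = 84
HQ - A2 - X9 - K7 - S1 - L6: 14+21+19+7+28 = 89
HQ - A2 - X9 - K7 - L6 - S1: 14+21+19+26+28 = 108
HQ - A2 - S1 - X9 - L6 - K7: 14+9+12+16+26 = 77
HQ - A2 - S1 - X9 - K7 - L6: 14+9+12+19+26 = 80
HQ - A2 - S1 - L6 - X9 - K7: 14+9+28+16+19 = 86
HQ - A2 - S1 - L6 - K7 - X9: 14+9+28+26+19 = 96
HQ - A2 - S1 - K7 - X9 - L6: 14+9+7+19+16 = 65
HQ - A2 - S1 - K7 - L6 - X9: 14+9+7+26+16 = 72
HQ - A2 - L6 - X9 - S1 - K7: 14+32+16+12+7 = 81
HQ - A2 - L6 - X9 - K7 - S1: 14+32+16+19+7 = 88
… (106 more)
HQ - K7 - A2 - S1 - X9 - L6: 8+6+9+12+16 = 51  ← best
The minimum is 51.
One shortest path: HQ → K7 → A2 → S1 → X9 → L6.

Shortest open route: 51 m.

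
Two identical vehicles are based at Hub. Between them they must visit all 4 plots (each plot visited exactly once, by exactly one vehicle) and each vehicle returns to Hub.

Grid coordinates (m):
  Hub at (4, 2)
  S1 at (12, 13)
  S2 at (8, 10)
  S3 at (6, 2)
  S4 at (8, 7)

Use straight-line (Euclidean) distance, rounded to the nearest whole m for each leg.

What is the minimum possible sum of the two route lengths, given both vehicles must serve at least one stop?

Check every non-empty split of the stops between the two vehicles; for each half take its own optimal tour:
  {S1} + {S2, S3, S4}: 28 + 19 = 47
  {S2} + {S1, S3, S4}: 18 + 28 = 46
  {S1, S2} + {S3, S4}: 28 + 13 = 41
  {S3} + {S1, S2, S4}: 4 + 27 = 31
  {S1, S3} + {S2, S4}: 29 + 18 = 47
  {S2, S3} + {S1, S4}: 19 + 27 = 46
  … (7 splits in total)
Best: vehicle 1 Hub → S3 → Hub = 4; vehicle 2 Hub → S2 → S1 → S4 → Hub = 27; combined 31.

Minimum combined distance: 31 m.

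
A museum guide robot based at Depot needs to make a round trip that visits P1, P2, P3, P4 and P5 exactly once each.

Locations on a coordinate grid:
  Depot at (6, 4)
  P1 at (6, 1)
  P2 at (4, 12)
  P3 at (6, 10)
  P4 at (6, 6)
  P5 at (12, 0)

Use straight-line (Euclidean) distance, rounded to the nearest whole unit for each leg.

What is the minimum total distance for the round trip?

Shortest round trip = 32.

With 5 stops there are 5!/2 = 60 distinct round trips (a route and its reverse cost the same).
Depot - P1 - P2 - P3 - P4 - P5 - Depot: 3+11+3+4+8+7 = 36
Depot - P1 - P2 - P3 - P5 - P4 - Depot: 3+11+3+12+8+2 = 39
Depot - P1 - P2 - P4 - P3 - P5 - Depot: 3+11+6+4+12+7 = 43
Depot - P1 - P2 - P4 - P5 - P3 - Depot: 3+11+6+8+12+6 = 46
Depot - P1 - P2 - P5 - P3 - P4 - Depot: 3+11+14+12+4+2 = 46
Depot - P1 - P2 - P5 - P4 - P3 - Depot: 3+11+14+8+4+6 = 46
Depot - P1 - P3 - P2 - P4 - P5 - Depot: 3+9+3+6+8+7 = 36
Depot - P1 - P3 - P2 - P5 - P4 - Depot: 3+9+3+14+8+2 = 39
Depot - P1 - P3 - P4 - P2 - P5 - Depot: 3+9+4+6+14+7 = 43
Depot - P1 - P3 - P4 - P5 - P2 - Depot: 3+9+4+8+14+8 = 46
Depot - P1 - P3 - P5 - P2 - P4 - Depot: 3+9+12+14+6+2 = 46
Depot - P1 - P3 - P5 - P4 - P2 - Depot: 3+9+12+8+6+8 = 46
Depot - P1 - P4 - P2 - P3 - P5 - Depot: 3+5+6+3+12+7 = 36
Depot - P1 - P4 - P2 - P5 - P3 - Depot: 3+5+6+14+12+6 = 46
… (46 more)
Depot - P1 - P5 - P2 - P3 - P4 - Depot: 3+6+14+3+4+2 = 32  ← best
The minimum is 32.
One optimal route: Depot → P1 → P5 → P2 → P3 → P4 → Depot (or its reverse).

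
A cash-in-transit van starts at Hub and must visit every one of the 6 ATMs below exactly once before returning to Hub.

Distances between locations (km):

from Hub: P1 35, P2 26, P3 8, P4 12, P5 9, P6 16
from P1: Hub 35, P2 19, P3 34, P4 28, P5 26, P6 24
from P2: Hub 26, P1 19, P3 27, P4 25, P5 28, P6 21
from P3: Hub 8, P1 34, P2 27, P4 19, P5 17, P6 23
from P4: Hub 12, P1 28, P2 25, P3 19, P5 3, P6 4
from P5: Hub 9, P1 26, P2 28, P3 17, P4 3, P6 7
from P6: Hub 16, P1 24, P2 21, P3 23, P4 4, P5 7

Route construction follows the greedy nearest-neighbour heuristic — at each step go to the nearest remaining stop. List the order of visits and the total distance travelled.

From Hub: distances to unvisited — P3=8, P5=9, P4=12, P6=16, P2=26, P1=35. Nearest is P3 (8).
From P3: distances to unvisited — P5=17, P4=19, P6=23, P2=27, P1=34. Nearest is P5 (17).
From P5: distances to unvisited — P4=3, P6=7, P1=26, P2=28. Nearest is P4 (3).
From P4: distances to unvisited — P6=4, P2=25, P1=28. Nearest is P6 (4).
From P6: distances to unvisited — P2=21, P1=24. Nearest is P2 (21).
From P2: distances to unvisited — P1=19. Nearest is P1 (19).
Return P1→Hub: 35.
Total = 8 + 17 + 3 + 4 + 21 + 19 + 35 = 107.

Total distance 107 km via the nearest-neighbour route Hub → P3 → P5 → P4 → P6 → P2 → P1 → Hub.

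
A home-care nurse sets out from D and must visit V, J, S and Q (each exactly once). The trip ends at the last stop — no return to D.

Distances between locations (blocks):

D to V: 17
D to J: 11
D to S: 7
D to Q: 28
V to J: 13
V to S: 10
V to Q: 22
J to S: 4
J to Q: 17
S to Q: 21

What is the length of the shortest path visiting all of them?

46 blocks — the minimum one-way total.

There are 4! = 24 possible orderings.
D - V - J - S - Q: 17+13+4+21 = 55
D - V - J - Q - S: 17+13+17+21 = 68
D - V - S - J - Q: 17+10+4+17 = 48
D - V - S - Q - J: 17+10+21+17 = 65
D - V - Q - J - S: 17+22+17+4 = 60
D - V - Q - S - J: 17+22+21+4 = 64
D - J - V - S - Q: 11+13+10+21 = 55
D - J - V - Q - S: 11+13+22+21 = 67
D - J - S - V - Q: 11+4+10+22 = 47
D - J - S - Q - V: 11+4+21+22 = 58
D - J - Q - V - S: 11+17+22+10 = 60
D - J - Q - S - V: 11+17+21+10 = 59
D - S - V - J - Q: 7+10+13+17 = 47
D - S - V - Q - J: 7+10+22+17 = 56
… (10 more)
D - S - J - V - Q: 7+4+13+22 = 46  ← best
The minimum is 46.
One shortest path: D → S → J → V → Q.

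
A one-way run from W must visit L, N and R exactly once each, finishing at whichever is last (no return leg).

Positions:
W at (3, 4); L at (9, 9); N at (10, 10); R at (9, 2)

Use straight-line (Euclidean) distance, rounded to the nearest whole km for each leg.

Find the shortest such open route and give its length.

There are 3! = 6 possible orderings.
W → L → N → R: 8+1+8 = 17
W → L → R → N: 8+7+8 = 23
W → N → L → R: 9+1+7 = 17
W → N → R → L: 9+8+7 = 24
W → R → L → N: 6+7+1 = 14
W → R → N → L: 6+8+1 = 15
The minimum is 14.
One shortest path: W → R → L → N.

Minimum one-way distance = 14 km.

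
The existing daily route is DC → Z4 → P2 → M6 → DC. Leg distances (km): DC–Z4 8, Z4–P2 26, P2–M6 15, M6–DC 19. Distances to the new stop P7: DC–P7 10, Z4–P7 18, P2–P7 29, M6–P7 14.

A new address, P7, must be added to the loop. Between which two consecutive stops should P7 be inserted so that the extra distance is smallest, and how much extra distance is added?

Adding 5 km by placing P7 on the M6–DC leg.

Insertion cost between consecutive stops i–j is d(i,P7) + d(P7,j) − d(i,j):
  between DC and Z4: 10 + 18 − 8 = 20
  between Z4 and P2: 18 + 29 − 26 = 21
  between P2 and M6: 29 + 14 − 15 = 28
  between M6 and DC: 14 + 10 − 19 = 5
Cheapest insertion is between M6 and DC, adding 5.
New total = 68 + 5 = 73.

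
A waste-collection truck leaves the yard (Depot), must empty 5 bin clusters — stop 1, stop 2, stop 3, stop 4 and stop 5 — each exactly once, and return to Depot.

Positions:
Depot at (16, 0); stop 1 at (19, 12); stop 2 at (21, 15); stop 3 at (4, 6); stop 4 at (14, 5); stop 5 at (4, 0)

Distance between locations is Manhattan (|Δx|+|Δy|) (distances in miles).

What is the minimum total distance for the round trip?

66 miles — the shortest possible round trip.

Depot-stop 1-stop 2-stop 3-stop 4-stop 5-Depot: 15+5+26+11+15+12 = 84
Depot-stop 1-stop 2-stop 3-stop 5-stop 4-Depot: 15+5+26+6+15+7 = 74
Depot-stop 1-stop 2-stop 4-stop 3-stop 5-Depot: 15+5+17+11+6+12 = 66
Depot-stop 1-stop 2-stop 4-stop 5-stop 3-Depot: 15+5+17+15+6+18 = 76
Depot-stop 1-stop 2-stop 5-stop 3-stop 4-Depot: 15+5+32+6+11+7 = 76
Depot-stop 1-stop 2-stop 5-stop 4-stop 3-Depot: 15+5+32+15+11+18 = 96
Depot-stop 1-stop 3-stop 2-stop 4-stop 5-Depot: 15+21+26+17+15+12 = 106
Depot-stop 1-stop 3-stop 2-stop 5-stop 4-Depot: 15+21+26+32+15+7 = 116
Depot-stop 1-stop 3-stop 4-stop 2-stop 5-Depot: 15+21+11+17+32+12 = 108
Depot-stop 1-stop 3-stop 4-stop 5-stop 2-Depot: 15+21+11+15+32+20 = 114
Depot-stop 1-stop 3-stop 5-stop 2-stop 4-Depot: 15+21+6+32+17+7 = 98
Depot-stop 1-stop 3-stop 5-stop 4-stop 2-Depot: 15+21+6+15+17+20 = 94
Depot-stop 1-stop 4-stop 2-stop 3-stop 5-Depot: 15+12+17+26+6+12 = 88
Depot-stop 1-stop 4-stop 2-stop 5-stop 3-Depot: 15+12+17+32+6+18 = 100
… (46 more)
The minimum is 66.
One optimal route: Depot → stop 1 → stop 2 → stop 4 → stop 3 → stop 5 → Depot (or its reverse).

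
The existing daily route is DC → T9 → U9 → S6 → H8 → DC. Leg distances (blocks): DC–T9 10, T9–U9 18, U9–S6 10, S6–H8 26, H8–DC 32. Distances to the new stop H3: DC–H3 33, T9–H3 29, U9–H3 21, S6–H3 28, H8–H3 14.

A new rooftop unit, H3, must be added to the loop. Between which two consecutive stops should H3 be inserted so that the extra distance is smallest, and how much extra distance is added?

Insertion cost between consecutive stops i–j is d(i,H3) + d(H3,j) − d(i,j):
  between DC and T9: 33 + 29 − 10 = 52
  between T9 and U9: 29 + 21 − 18 = 32
  between U9 and S6: 21 + 28 − 10 = 39
  between S6 and H8: 28 + 14 − 26 = 16
  between H8 and DC: 14 + 33 − 32 = 15
Cheapest insertion is between H8 and DC, adding 15.
New total = 96 + 15 = 111.

+15 blocks — insert H3 between H8 and DC.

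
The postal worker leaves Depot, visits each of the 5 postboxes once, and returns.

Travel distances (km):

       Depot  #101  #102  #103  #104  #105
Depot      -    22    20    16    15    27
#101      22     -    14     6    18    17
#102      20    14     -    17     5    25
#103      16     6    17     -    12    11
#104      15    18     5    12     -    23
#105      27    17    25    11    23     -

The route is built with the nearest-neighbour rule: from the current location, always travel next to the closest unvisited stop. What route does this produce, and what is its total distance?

Total distance 78 km via the nearest-neighbour route Depot → #104 → #102 → #101 → #103 → #105 → Depot.

From Depot: distances to unvisited — #104=15, #103=16, #102=20, #101=22, #105=27. Nearest is #104 (15).
From #104: distances to unvisited — #102=5, #103=12, #101=18, #105=23. Nearest is #102 (5).
From #102: distances to unvisited — #101=14, #103=17, #105=25. Nearest is #101 (14).
From #101: distances to unvisited — #103=6, #105=17. Nearest is #103 (6).
From #103: distances to unvisited — #105=11. Nearest is #105 (11).
Return #105→Depot: 27.
Total = 15 + 5 + 14 + 6 + 11 + 27 = 78.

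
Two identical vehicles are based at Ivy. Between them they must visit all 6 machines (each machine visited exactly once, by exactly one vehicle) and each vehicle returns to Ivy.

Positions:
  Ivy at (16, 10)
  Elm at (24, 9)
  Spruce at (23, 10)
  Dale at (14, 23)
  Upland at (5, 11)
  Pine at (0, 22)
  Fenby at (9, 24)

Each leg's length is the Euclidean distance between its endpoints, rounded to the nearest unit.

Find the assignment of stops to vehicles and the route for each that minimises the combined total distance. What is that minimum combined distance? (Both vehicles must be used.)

66 — the smallest possible combined total.

There are 2^5 − 1 = 31 ways to divide the 6 stops into two non-empty groups. For each, the best each vehicle can do is its own shortest tour through its group:
  {Elm} + {Spruce, Dale, Upland, Pine, Fenby}: 16 + 60 = 76
  {Spruce} + {Elm, Dale, Upland, Pine, Fenby}: 14 + 62 = 76
  {Elm, Spruce} + {Dale, Upland, Pine, Fenby}: 16 + 50 = 66
  {Dale} + {Elm, Spruce, Upland, Pine, Fenby}: 26 + 61 = 87
  {Elm, Dale} + {Spruce, Upland, Pine, Fenby}: 38 + 59 = 97
  {Spruce, Dale} + {Elm, Upland, Pine, Fenby}: 36 + 61 = 97
  … (31 splits in total)
Best: vehicle 1 Ivy → Elm → Spruce → Ivy = 16; vehicle 2 Ivy → Dale → Fenby → Pine → Upland → Ivy = 50; combined 66.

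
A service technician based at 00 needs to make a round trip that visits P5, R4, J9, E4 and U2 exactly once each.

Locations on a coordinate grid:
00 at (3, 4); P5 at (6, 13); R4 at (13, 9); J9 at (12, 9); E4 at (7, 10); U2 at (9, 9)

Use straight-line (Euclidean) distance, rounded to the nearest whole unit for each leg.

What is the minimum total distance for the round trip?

Shortest round trip = 29.

There are 60 distinct closed tours to check (reversals are equivalent).
00 → P5 → R4 → J9 → E4 → U2 → 00: 9+8+1+5+2+8 = 33
00 → P5 → R4 → J9 → U2 → E4 → 00: 9+8+1+3+2+7 = 30
00 → P5 → R4 → E4 → J9 → U2 → 00: 9+8+6+5+3+8 = 39
00 → P5 → R4 → E4 → U2 → J9 → 00: 9+8+6+2+3+10 = 38
00 → P5 → R4 → U2 → J9 → E4 → 00: 9+8+4+3+5+7 = 36
00 → P5 → R4 → U2 → E4 → J9 → 00: 9+8+4+2+5+10 = 38
00 → P5 → J9 → R4 → E4 → U2 → 00: 9+7+1+6+2+8 = 33
00 → P5 → J9 → R4 → U2 → E4 → 00: 9+7+1+4+2+7 = 30
00 → P5 → J9 → E4 → R4 → U2 → 00: 9+7+5+6+4+8 = 39
00 → P5 → J9 → E4 → U2 → R4 → 00: 9+7+5+2+4+11 = 38
00 → P5 → J9 → U2 → R4 → E4 → 00: 9+7+3+4+6+7 = 36
00 → P5 → J9 → U2 → E4 → R4 → 00: 9+7+3+2+6+11 = 38
00 → P5 → E4 → R4 → J9 → U2 → 00: 9+3+6+1+3+8 = 30
00 → P5 → E4 → R4 → U2 → J9 → 00: 9+3+6+4+3+10 = 35
… (46 more)
00 → P5 → E4 → U2 → R4 → J9 → 00: 9+3+2+4+1+10 = 29  ← best
The minimum is 29.
One optimal route: 00 → P5 → E4 → U2 → R4 → J9 → 00 (or its reverse).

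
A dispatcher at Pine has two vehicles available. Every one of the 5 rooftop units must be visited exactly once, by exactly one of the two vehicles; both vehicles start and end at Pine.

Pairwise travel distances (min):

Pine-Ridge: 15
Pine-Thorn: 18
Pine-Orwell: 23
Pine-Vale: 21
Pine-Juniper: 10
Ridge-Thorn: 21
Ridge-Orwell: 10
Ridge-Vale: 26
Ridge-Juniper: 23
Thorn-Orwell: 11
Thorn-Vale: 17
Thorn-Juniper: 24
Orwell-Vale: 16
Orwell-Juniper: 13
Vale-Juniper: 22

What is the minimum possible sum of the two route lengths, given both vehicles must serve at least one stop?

94 min — the smallest possible combined total.

Try each way of splitting the stops between the two vehicles (each non-empty) and, for each split, find the best tour for each vehicle:
  {Ridge} + {Thorn, Orwell, Vale, Juniper}: 30 + 72 = 102
  {Thorn} + {Ridge, Orwell, Vale, Juniper}: 36 + 73 = 109
  {Ridge, Thorn} + {Orwell, Vale, Juniper}: 54 + 60 = 114
  {Orwell} + {Ridge, Thorn, Vale, Juniper}: 46 + 85 = 131
  {Ridge, Orwell} + {Thorn, Vale, Juniper}: 48 + 67 = 115
  {Thorn, Orwell} + {Ridge, Vale, Juniper}: 52 + 73 = 125
  … (15 splits in total)
  {Ridge, Thorn, Orwell, Vale} + {Juniper}: 74 + 20 = 94  ← best
Best: vehicle 1 Pine → Ridge → Orwell → Thorn → Vale → Pine = 74; vehicle 2 Pine → Juniper → Pine = 20; combined 94.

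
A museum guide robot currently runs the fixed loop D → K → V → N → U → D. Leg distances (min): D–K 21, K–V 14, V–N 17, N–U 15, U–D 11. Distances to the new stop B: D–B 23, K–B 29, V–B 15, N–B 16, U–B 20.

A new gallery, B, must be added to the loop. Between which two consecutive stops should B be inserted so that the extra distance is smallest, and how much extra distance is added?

Insertion cost between consecutive stops i–j is d(i,B) + d(B,j) − d(i,j):
  between D and K: 23 + 29 − 21 = 31
  between K and V: 29 + 15 − 14 = 30
  between V and N: 15 + 16 − 17 = 14
  between N and U: 16 + 20 − 15 = 21
  between U and D: 20 + 23 − 11 = 32
Cheapest insertion is between V and N, adding 14.
New total = 78 + 14 = 92.

Adding 14 min by placing B on the V–N leg.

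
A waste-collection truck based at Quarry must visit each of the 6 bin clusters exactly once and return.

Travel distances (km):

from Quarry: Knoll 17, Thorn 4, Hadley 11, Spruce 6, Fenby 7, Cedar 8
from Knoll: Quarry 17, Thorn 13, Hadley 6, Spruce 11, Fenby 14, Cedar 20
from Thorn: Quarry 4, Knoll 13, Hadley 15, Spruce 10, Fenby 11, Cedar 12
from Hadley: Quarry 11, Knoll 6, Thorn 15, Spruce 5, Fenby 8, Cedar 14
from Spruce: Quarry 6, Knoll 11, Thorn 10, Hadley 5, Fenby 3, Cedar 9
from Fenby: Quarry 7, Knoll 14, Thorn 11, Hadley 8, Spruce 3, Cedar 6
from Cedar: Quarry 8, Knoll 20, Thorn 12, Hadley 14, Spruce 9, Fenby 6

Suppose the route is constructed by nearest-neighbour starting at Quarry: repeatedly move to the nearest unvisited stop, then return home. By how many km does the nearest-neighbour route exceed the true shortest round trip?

From Quarry: Thorn=4, Spruce=6, Fenby=7, Cedar=8, Hadley=11, Knoll=17 → choose Thorn (4).
From Thorn: Spruce=10, Fenby=11, Cedar=12, Knoll=13, Hadley=15 → choose Spruce (10).
From Spruce: Fenby=3, Hadley=5, Cedar=9, Knoll=11 → choose Fenby (3).
From Fenby: Cedar=6, Hadley=8, Knoll=14 → choose Cedar (6).
From Cedar: Hadley=14, Knoll=20 → choose Hadley (14).
From Hadley: Knoll=6 → choose Knoll (6).
NN route Quarry → Thorn → Spruce → Fenby → Cedar → Hadley → Knoll → Quarry costs 60.
Optimal: Quarry → Thorn → Knoll → Hadley → Spruce → Fenby → Cedar → Quarry costs 45 (by enumerating all 360 distinct tours).
Excess = 60 − 45 = 15.

The nearest-neighbour route is 15 km longer than optimal.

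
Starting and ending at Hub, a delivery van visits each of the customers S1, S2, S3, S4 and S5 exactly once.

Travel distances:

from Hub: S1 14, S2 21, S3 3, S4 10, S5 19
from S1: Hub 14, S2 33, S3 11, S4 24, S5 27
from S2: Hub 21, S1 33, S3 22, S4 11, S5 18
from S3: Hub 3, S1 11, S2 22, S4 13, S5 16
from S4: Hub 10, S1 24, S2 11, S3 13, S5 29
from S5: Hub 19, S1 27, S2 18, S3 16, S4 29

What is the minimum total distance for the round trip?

Minimum total distance: 80.

Hub→S1→S2→S3→S4→S5→Hub: 14+33+22+13+29+19 = 130
Hub→S1→S2→S3→S5→S4→Hub: 14+33+22+16+29+10 = 124
Hub→S1→S2→S4→S3→S5→Hub: 14+33+11+13+16+19 = 106
Hub→S1→S2→S4→S5→S3→Hub: 14+33+11+29+16+3 = 106
Hub→S1→S2→S5→S3→S4→Hub: 14+33+18+16+13+10 = 104
Hub→S1→S2→S5→S4→S3→Hub: 14+33+18+29+13+3 = 110
Hub→S1→S3→S2→S4→S5→Hub: 14+11+22+11+29+19 = 106
Hub→S1→S3→S2→S5→S4→Hub: 14+11+22+18+29+10 = 104
Hub→S1→S3→S4→S2→S5→Hub: 14+11+13+11+18+19 = 86
Hub→S1→S3→S4→S5→S2→Hub: 14+11+13+29+18+21 = 106
Hub→S1→S3→S5→S2→S4→Hub: 14+11+16+18+11+10 = 80
Hub→S1→S3→S5→S4→S2→Hub: 14+11+16+29+11+21 = 102
Hub→S1→S4→S2→S3→S5→Hub: 14+24+11+22+16+19 = 106
Hub→S1→S4→S2→S5→S3→Hub: 14+24+11+18+16+3 = 86
… (46 more)
The minimum is 80.
One optimal route: Hub → S1 → S3 → S5 → S2 → S4 → Hub (or its reverse).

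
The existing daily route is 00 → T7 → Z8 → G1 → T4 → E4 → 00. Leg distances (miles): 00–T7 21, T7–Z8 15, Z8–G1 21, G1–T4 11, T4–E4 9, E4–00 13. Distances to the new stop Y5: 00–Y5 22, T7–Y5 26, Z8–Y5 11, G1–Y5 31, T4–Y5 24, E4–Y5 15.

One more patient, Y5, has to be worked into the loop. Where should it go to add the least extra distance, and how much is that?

Insertion cost between consecutive stops i–j is d(i,Y5) + d(Y5,j) − d(i,j):
  between 00 and T7: 22 + 26 − 21 = 27
  between T7 and Z8: 26 + 11 − 15 = 22
  between Z8 and G1: 11 + 31 − 21 = 21
  between G1 and T4: 31 + 24 − 11 = 44
  between T4 and E4: 24 + 15 − 9 = 30
  between E4 and 00: 15 + 22 − 13 = 24
Cheapest insertion is between Z8 and G1, adding 21.
New total = 90 + 21 = 111.

+21 miles — insert Y5 between Z8 and G1.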